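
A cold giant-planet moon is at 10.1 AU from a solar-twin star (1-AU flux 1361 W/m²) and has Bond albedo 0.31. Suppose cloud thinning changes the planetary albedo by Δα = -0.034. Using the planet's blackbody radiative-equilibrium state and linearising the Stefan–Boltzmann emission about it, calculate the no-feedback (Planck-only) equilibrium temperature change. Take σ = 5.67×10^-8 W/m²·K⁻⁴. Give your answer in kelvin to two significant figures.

0.98 K

Irradiance scales as 1/d², so S = 1361 W/m² × (1/10.1)² = 13.34 W/m².
Unperturbed T_e = [13.34·(1−0.31)/(4σ)]^¼ = 79.82 K.
ΔF = −(S/4)Δα = −(13.34/4)×(-0.034) = 0.1134 W/m².
The Planck feedback parameter is 4σT_e³ = 0.1153 W/m²/K.
So ΔT₀ = 0.1134/0.1153 = 0.983 K.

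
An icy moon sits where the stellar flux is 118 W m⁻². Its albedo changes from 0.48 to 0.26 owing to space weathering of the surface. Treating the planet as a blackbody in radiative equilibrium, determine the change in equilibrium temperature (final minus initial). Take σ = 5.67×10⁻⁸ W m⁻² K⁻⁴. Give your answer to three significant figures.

11.8 K

Initial: T₁ = [S(1−0.48)/(4σ)]^(1/4) = 128.3 K.
After:  T₂ = [118.0·0.74/(4σ)]^(1/4) = 140.1 K.
ΔT = T₂ − T₁ = 11.83 K.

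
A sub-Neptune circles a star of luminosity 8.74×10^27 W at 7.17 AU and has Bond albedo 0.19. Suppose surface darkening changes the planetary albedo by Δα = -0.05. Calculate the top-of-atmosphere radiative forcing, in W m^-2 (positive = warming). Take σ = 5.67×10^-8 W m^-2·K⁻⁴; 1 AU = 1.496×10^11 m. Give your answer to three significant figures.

d = 7.17 × 1.496×10^11 m = 1.073×10^12 m.
S = L/(4πd²) = 604.5 W m^-2.
ΔF = −(S/4)Δα = −(604.5/4)×(-0.05) = 7.556 W m^-2.

7.56 W m^-2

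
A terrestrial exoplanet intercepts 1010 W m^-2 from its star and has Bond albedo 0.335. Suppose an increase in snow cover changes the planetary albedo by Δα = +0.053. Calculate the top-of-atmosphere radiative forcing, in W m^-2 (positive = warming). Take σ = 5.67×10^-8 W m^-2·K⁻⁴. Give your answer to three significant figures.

-13.4 W m^-2

TOA radiative forcing: ΔF = −S·Δα/4 = −1010·(+0.053)/4 = -13.38 W m^-2.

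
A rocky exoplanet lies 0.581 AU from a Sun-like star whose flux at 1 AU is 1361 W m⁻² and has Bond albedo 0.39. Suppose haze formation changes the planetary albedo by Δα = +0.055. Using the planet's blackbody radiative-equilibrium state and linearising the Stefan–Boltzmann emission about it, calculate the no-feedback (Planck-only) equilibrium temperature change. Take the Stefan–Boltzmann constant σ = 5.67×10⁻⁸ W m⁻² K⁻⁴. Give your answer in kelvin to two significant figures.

Irradiance scales as 1/d², so S = 1361 W m⁻² × (1/0.581)² = 4032 W m⁻².
Reference equilibrium: T_e = [S(1−α)/(4σ)]^(1/4) = 322.7 K.
The change in absorbed flux is Δ[S(1−α)/4] = −SΔα/4 = -55.44 W m⁻².
Linearising σT⁴ gives d(σT⁴)/dT = 4σT_e³ = 7.621 W m⁻² per K.
So ΔT₀ = -55.44/7.621 = -7.27 K.

-7.3 kelvin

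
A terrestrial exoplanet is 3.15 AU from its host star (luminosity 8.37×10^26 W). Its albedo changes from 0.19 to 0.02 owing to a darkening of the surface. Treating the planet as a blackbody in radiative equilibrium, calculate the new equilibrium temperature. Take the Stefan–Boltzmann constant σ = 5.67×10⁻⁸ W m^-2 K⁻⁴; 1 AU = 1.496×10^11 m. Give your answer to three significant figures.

190 K

d = 3.15 × 1.496×10^11 m = 4.712×10^11 m.
Flux at the orbit: S = L/(4πd²) = 8.37×10^26/(4π·(4.71×10^11)²) = 299.9 W m^-2.
With the new albedo, S(1−α₂)/4 = 73.48 W m^-2, so T₂ = 189.7 K.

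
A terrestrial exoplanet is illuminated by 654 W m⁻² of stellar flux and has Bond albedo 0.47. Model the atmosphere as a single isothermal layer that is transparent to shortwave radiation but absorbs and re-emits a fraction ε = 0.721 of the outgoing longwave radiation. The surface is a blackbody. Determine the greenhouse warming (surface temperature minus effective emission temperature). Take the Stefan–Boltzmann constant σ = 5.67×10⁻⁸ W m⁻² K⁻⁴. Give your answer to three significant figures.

23.4 kelvin

At the top of the atmosphere, σT_e⁴ = S(1−α)/4 = 86.66 W m⁻², giving T_e = 197.7 K.
The surface balance (absorbed SW + ε·downward IR = σT_s⁴) with T_a⁴ = T_s⁴/2 reduces to T_s = T_e·[2/(2−ε)]^¼ = 221.1 K.
T_s − T_e = 221.1 − 197.7 = 23.38 K.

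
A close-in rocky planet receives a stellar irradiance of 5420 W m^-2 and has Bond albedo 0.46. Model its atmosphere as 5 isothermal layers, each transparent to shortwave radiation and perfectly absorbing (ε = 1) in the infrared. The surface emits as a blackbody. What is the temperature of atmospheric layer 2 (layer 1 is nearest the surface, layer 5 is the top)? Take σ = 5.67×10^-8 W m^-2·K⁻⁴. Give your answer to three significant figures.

The effective emission temperature is T_e = [S(1−α)/(4σ)]^¼ = 337.0 K.
The net upward flux σT_e⁴ is constant between every pair of levels, so T_k⁴ = (N+1−k)T_e⁴.
T_2 = (4)^(1/4)·337.0 = 476.7 K.

477 K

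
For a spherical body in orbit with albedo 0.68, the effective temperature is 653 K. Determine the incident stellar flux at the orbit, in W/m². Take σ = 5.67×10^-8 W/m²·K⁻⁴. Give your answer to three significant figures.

From S(1−α)/4 = σT⁴: S = 4σT⁴/(1−α).
σT⁴ = 5.67×10⁻⁸·(653)⁴ = 10310 W/m².
So S = 4×10310/(1−0.68) = 1.289×10^5 W/m².

1.29×10^5 W/m²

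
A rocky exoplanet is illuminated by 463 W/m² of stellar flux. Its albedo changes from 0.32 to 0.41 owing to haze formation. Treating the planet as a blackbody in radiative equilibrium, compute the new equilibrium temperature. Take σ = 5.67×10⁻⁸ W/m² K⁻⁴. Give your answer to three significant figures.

With the new albedo, S(1−α₂)/4 = 68.29 W/m², so T₂ = 186.3 K.

186 K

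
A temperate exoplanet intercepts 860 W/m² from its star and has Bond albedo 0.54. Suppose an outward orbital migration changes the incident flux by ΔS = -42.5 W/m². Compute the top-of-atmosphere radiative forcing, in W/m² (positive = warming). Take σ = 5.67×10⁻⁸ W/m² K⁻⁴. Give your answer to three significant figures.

-4.89 W/m²

Only a fraction (1−α) is absorbed and it's spread over 4πR², so ΔF = (1−α)ΔS/4 = -4.887 W/m².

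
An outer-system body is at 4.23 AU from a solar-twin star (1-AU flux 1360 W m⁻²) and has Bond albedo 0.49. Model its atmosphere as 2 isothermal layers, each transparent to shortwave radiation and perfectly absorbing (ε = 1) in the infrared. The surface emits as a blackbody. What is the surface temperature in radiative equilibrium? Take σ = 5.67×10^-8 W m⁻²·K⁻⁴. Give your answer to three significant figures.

150 kelvin

Irradiance scales as 1/d², so S = 1360 W m⁻² × (1/4.23)² = 76.01 W m⁻².
The effective emission temperature is T_e = [S(1−α)/(4σ)]^¼ = 114.3 K.
For an N-layer opaque stack, T_s⁴ = (N+1)T_e⁴, hence T_s = (3)^(1/4)×114.3 K = 150.5 K.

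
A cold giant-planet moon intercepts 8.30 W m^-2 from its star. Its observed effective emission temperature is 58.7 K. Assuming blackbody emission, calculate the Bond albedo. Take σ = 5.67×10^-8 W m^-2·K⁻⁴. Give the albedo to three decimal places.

Energy balance: S(1−α)/4 = σT⁴, so 1−α = 4σT⁴/S.
4σT⁴ = 4·5.67×10⁻⁸·(58.7)⁴ = 2.693 W m^-2.
1−α = 2.693/8.300 = 0.3244, so α = 0.6756.

0.676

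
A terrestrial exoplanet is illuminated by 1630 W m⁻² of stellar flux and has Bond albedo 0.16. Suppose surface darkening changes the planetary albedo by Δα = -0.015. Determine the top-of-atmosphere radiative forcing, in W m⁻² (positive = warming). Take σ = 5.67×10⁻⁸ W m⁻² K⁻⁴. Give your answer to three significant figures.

6.11 W m⁻²

TOA radiative forcing: ΔF = −S·Δα/4 = −1630·(-0.015)/4 = 6.112 W m⁻².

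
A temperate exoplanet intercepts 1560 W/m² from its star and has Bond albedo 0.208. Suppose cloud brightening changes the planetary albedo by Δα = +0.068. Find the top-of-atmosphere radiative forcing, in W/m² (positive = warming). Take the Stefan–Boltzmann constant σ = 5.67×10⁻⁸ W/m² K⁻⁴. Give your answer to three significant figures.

-26.5 W/m²

The change in absorbed flux is Δ[S(1−α)/4] = −SΔα/4 = -26.52 W/m².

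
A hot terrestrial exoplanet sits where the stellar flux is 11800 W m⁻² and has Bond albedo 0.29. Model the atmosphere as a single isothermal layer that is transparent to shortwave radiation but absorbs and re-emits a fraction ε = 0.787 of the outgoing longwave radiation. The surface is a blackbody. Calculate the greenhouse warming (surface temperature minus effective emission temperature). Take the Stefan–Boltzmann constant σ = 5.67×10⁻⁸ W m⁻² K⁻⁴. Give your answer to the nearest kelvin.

Effective emission temperature (TOA balance): σT_e⁴ = S(1−α)/4 = 2094 W m⁻² → T_e = 438.4 K.
The surface balance (absorbed SW + ε·downward IR = σT_s⁴) with T_a⁴ = T_s⁴/2 reduces to T_s = T_e·[2/(2−ε)]^¼ = 496.8 K.
T_s − T_e = 496.8 − 438.4 = 58.38 K.

58 K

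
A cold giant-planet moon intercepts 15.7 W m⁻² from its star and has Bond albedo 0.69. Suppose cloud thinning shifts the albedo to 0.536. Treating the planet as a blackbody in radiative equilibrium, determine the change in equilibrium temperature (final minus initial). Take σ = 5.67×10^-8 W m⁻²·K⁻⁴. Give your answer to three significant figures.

7.22 K

Before: T₁ = [15.70·0.31/(4σ)]^(1/4) = 68.06 K.
After:  T₂ = [15.70·0.464/(4σ)]^(1/4) = 75.28 K.
ΔT = T₂ − T₁ = 7.220 K.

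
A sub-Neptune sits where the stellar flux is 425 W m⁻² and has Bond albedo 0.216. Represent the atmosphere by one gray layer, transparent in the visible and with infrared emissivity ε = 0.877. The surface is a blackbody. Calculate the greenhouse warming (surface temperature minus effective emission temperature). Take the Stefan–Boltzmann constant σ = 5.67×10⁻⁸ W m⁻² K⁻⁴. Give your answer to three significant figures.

30.4 kelvin

At the top of the atmosphere, σT_e⁴ = S(1−α)/4 = 83.30 W m⁻², giving T_e = 195.8 K.
Surface balance with a leaky layer gives σT_s⁴ = σT_e⁴·2/(2−ε), so T_s = T_e·[2/(2−0.877)]^(1/4) = 226.2 K.
The atmosphere warms the surface by 30.39 K.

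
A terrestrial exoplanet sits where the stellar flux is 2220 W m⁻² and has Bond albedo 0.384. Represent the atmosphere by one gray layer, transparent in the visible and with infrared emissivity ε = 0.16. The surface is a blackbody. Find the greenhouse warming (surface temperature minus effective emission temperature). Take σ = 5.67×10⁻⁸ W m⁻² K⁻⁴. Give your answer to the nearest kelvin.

At the top of the atmosphere, σT_e⁴ = S(1−α)/4 = 341.9 W m⁻², giving T_e = 278.7 K.
For a single slab of emissivity ε, T_s⁴ = 2T_e⁴/(2−ε); thus T_s = 278.7·(1.087)^(1/4) = 284.5 K.
The atmosphere warms the surface by 5.870 K.

6 K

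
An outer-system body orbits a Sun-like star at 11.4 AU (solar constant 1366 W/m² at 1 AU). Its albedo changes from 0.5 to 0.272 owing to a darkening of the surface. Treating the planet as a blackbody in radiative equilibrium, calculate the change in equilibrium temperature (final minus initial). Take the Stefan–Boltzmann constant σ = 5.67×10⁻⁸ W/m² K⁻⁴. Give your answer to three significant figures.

6.83 K

Flux at the orbit: S = 1366/(11.4)² = 10.51 W/m².
Before: T₁ = [10.51·0.5/(4σ)]^(1/4) = 69.38 K.
Final:   T₂ = [S(1−0.272)/(4σ)]^(1/4) = 76.21 K.
Change: 76.21 − 69.38 = 6.832 K.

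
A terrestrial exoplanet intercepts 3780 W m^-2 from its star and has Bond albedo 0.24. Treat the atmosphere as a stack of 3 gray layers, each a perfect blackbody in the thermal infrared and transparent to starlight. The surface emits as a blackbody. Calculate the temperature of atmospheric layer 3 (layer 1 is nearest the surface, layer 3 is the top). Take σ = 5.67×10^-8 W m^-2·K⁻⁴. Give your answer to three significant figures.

335 kelvin

Top-of-atmosphere balance: σT_e⁴ = S(1−α)/4 = 718.2 W m^-2 → T_e = 335.5 K.
In the N-layer model, layer k (counted from the surface) has T_k = (N+1−k)^(1/4)·T_e.
With k = 3: T_3 = (3+1−3)^¼·335.5 K = 335.5 K.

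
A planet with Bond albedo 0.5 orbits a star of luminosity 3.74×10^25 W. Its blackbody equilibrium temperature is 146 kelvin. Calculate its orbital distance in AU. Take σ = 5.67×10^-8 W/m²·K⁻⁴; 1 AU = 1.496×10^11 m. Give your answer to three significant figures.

0.803 AU

Required flux: S = 4σT⁴/(1−α) = 206.1 W/m².
From L = 4πd²S, d = √(3.74×10^25/(4π·206.1)) = 1.202×10^11 m = 0.8033 AU.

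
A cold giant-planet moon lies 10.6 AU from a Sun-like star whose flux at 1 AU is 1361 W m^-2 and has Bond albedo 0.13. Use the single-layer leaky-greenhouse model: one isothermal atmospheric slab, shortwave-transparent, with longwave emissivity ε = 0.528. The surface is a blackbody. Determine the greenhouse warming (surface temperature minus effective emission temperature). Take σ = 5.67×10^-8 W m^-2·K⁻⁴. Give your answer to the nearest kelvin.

By the inverse-square law, S = 1361/10.6² = 12.11 W m^-2.
The planet radiates to space at T_e = [S(1−α)/(4σ)]^(1/4) = 82.56 K.
The surface balance (absorbed SW + ε·downward IR = σT_s⁴) with T_a⁴ = T_s⁴/2 reduces to T_s = T_e·[2/(2−ε)]^¼ = 89.14 K.
The atmosphere warms the surface by 6.576 K.

7 K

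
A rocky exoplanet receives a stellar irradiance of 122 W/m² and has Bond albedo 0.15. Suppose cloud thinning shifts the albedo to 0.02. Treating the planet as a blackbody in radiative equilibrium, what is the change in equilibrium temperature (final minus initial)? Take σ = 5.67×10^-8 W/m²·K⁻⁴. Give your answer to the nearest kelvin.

5 kelvin

Before: T₁ = [122.0·0.85/(4σ)]^(1/4) = 146.2 K.
After:  T₂ = [122.0·0.98/(4σ)]^(1/4) = 151.5 K.
Change: 151.5 − 146.2 = 5.296 K.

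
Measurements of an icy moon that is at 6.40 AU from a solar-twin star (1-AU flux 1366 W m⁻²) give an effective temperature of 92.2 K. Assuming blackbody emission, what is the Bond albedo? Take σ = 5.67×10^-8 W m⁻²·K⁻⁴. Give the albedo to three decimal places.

0.509

Irradiance scales as 1/d², so S = 1366 W m⁻² × (1/6.40)² = 33.35 W m⁻².
From σT⁴ = S(1−α)/4 we invert for α: 1−α = 4σT⁴/S.
σT⁴ = 4.097 W m⁻², so 4σT⁴ = 16.39 W m⁻².
Hence α = 1 − 16.39/33.35 = 0.5086.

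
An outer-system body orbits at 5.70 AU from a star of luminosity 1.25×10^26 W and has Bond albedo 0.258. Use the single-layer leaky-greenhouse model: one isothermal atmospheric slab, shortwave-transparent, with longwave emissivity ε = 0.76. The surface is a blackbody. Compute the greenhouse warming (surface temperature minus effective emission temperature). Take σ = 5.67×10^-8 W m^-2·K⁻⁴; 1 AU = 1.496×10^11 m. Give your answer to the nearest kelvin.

10 kelvin

Orbital distance: d = 5.70 AU = 8.527×10^11 m.
Spreading L over a sphere of radius d: S = 1.25×10^26/(4π·8.53×10^11²) = 13.68 W m^-2.
The planet radiates to space at T_e = [S(1−α)/(4σ)]^(1/4) = 81.79 K.
Surface balance with a leaky layer gives σT_s⁴ = σT_e⁴·2/(2−ε), so T_s = T_e·[2/(2−0.76)]^(1/4) = 92.18 K.
Greenhouse warming: T_s − T_e = 10.38 K.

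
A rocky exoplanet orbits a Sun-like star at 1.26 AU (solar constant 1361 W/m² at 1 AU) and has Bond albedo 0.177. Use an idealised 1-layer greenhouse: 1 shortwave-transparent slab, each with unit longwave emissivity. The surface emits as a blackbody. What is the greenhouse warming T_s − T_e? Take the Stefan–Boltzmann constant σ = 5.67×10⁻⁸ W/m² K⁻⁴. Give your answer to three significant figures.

44.7 kelvin

Irradiance scales as 1/d², so S = 1361 W/m² × (1/1.26)² = 857.3 W/m².
The effective emission temperature is T_e = [S(1−α)/(4σ)]^¼ = 236.2 K.
T_s = (N+1)^(1/4)·T_e = 280.9 K.
Warming: T_s − T_e = 44.68 K.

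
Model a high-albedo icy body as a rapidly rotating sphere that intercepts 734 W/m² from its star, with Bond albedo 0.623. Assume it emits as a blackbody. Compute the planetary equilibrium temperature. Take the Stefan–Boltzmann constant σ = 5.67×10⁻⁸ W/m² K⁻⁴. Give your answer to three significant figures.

187 K

Absorbed flux (global mean): S(1−α)/4 = 734.0·0.377/4 = 69.18 W/m².
Balancing against σT⁴: T = (69.18/5.67×10⁻⁸)^(1/4) = 186.9 K.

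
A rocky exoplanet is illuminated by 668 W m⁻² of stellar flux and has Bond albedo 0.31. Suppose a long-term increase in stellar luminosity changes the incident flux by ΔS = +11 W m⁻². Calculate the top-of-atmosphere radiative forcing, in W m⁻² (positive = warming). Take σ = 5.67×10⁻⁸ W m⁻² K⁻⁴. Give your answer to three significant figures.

1.90 W m⁻²

TOA radiative forcing: ΔF = (1−α)ΔS/4 = 0.69·(+11)/4 = 1.897 W m⁻².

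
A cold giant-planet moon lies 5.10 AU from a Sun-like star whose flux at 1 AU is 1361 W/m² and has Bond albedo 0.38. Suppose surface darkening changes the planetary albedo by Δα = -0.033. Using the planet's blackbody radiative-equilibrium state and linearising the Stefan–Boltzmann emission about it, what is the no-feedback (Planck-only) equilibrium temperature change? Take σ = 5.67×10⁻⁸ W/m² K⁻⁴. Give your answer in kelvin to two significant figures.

By the inverse-square law, S = 1361/5.10² = 52.33 W/m².
Reference equilibrium: T_e = [S(1−α)/(4σ)]^(1/4) = 109.4 K.
The change in absorbed flux is Δ[S(1−α)/4] = −SΔα/4 = 0.4317 W/m².
Linearising σT⁴ gives d(σT⁴)/dT = 4σT_e³ = 0.2966 W/m² per K.
ΔT₀ = ΔF/λ_P = 0.4317/0.2966 = 1.46 K.

1.5 K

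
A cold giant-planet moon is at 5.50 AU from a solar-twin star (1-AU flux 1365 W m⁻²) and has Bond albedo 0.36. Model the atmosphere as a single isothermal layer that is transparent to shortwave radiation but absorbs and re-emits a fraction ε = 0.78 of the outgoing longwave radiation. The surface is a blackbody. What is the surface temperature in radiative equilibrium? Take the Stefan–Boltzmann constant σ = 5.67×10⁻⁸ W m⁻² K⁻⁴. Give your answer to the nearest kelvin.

Irradiance scales as 1/d², so S = 1365 W m⁻² × (1/5.50)² = 45.12 W m⁻².
At the top of the atmosphere, σT_e⁴ = S(1−α)/4 = 7.220 W m⁻², giving T_e = 106.2 K.
The surface balance (absorbed SW + ε·downward IR = σT_s⁴) with T_a⁴ = T_s⁴/2 reduces to T_s = T_e·[2/(2−ε)]^¼ = 120.2 K.

120 kelvin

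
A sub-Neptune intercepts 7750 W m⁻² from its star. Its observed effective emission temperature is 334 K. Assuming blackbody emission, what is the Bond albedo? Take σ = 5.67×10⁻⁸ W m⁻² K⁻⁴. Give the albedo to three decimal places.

Energy balance: S(1−α)/4 = σT⁴, so 1−α = 4σT⁴/S.
4σT⁴ = 4·5.67×10⁻⁸·(334)⁴ = 2822 W m⁻².
1−α = 2822/7750 = 0.3642, so α = 0.6358.

0.636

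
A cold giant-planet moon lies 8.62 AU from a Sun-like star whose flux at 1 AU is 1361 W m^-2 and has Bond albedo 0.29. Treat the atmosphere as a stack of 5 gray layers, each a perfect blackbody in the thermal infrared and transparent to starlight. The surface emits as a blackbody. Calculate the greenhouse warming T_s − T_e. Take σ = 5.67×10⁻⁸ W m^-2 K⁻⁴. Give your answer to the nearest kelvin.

By the inverse-square law, S = 1361/8.62² = 18.32 W m^-2.
OLR = S(1−α)/4 = 3.251 W m^-2; the top layer radiates at T_e = 87.02 K.
T_s = (N+1)^(1/4)·T_e = 136.2 K.
So the greenhouse effect raises the surface by 136.2 − 87.02 = 49.17 K.

49 kelvin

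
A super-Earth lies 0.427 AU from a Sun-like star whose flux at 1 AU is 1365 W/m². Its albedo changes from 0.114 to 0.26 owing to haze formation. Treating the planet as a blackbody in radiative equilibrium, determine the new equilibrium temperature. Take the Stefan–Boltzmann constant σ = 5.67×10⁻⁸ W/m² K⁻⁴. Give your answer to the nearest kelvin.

Irradiance scales as 1/d², so S = 1365 W/m² × (1/0.427)² = 7486 W/m².
With the new albedo, S(1−α₂)/4 = 1385 W/m², so T₂ = 395.3 K.

395 kelvin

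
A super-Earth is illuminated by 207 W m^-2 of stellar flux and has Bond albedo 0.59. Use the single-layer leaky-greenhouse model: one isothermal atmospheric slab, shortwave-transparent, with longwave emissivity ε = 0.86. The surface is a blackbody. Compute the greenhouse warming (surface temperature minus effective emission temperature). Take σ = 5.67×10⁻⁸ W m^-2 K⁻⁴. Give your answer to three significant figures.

Effective emission temperature (TOA balance): σT_e⁴ = S(1−α)/4 = 21.22 W m^-2 → T_e = 139.1 K.
Surface balance with a leaky layer gives σT_s⁴ = σT_e⁴·2/(2−ε), so T_s = T_e·[2/(2−0.86)]^(1/4) = 160.1 K.
T_s − T_e = 160.1 − 139.1 = 20.99 K.

21.0 K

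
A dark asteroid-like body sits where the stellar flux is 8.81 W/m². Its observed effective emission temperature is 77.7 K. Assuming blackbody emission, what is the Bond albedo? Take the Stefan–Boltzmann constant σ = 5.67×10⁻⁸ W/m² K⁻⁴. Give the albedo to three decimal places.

0.062

From σT⁴ = S(1−α)/4 we invert for α: 1−α = 4σT⁴/S.
σT⁴ = 2.067 W/m², so 4σT⁴ = 8.267 W/m².
Hence α = 1 − 8.267/8.810 = 0.0617.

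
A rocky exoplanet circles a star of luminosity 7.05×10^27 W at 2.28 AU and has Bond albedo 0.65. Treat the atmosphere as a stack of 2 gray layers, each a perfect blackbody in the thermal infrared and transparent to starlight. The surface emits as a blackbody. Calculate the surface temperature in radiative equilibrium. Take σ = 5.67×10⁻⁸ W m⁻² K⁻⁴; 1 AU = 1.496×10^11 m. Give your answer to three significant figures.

387 kelvin

d = 2.28 × 1.496×10^11 m = 3.411×10^11 m.
S = L/(4πd²) = 4822 W m⁻².
OLR = S(1−α)/4 = 421.9 W m⁻²; the top layer radiates at T_e = 293.7 K.
Layer-by-layer balance gives σT_s⁴ = (N+1)σT_e⁴, so T_s = 3^¼·293.7 = 386.5 K.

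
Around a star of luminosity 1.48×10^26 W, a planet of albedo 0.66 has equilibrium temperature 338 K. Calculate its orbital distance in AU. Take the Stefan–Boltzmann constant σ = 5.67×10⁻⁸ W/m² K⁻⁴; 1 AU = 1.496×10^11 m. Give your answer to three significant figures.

0.246 AU

Required flux: S = 4σT⁴/(1−α) = 8706 W/m².
From L = 4πd²S, d = √(1.48×10^26/(4π·8706)) = 3.678×10^10 m = 0.2459 AU.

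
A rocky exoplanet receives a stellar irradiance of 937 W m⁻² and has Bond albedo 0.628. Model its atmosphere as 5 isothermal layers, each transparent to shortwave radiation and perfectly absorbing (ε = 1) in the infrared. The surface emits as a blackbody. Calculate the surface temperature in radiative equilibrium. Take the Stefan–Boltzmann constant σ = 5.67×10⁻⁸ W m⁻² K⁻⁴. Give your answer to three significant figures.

310 K

The effective emission temperature is T_e = [S(1−α)/(4σ)]^¼ = 198.0 K.
With N = 5 opaque layers, T_s = (N+1)^(1/4)·T_e = 6^(1/4)·198.0 = 309.9 K.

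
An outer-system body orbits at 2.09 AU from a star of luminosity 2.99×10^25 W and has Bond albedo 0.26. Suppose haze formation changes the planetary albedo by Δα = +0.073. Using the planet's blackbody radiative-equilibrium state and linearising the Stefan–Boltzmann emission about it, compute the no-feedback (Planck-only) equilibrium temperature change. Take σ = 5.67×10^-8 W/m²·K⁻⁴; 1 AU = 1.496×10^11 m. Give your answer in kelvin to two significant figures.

-2.3 K

d = 2.09 × 1.496×10^11 m = 3.127×10^11 m.
Spreading L over a sphere of radius d: S = 2.99×10^25/(4π·3.13×10^11²) = 24.34 W/m².
The baseline emission temperature is T_e = 94.40 K.
TOA radiative forcing: ΔF = −S·Δα/4 = −24.34·(+0.073)/4 = -0.4442 W/m².
Planck response: λ_P = 4σT_e³ = 4·5.67×10⁻⁸·(94.40)³ = 0.1908 W/m²/K.
Hence the no-feedback warming is ΔF/(4σT_e³) = -2.33 K.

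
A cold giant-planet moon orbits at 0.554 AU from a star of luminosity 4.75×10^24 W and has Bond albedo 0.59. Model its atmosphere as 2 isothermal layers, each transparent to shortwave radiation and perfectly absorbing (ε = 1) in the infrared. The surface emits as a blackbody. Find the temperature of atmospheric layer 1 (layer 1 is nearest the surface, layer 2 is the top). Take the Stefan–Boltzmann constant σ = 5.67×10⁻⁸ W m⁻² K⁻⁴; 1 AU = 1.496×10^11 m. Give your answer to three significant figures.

Orbital distance: d = 0.554 AU = 8.288×10^10 m.
S = L/(4πd²) = 55.03 W m⁻².
Top-of-atmosphere balance: σT_e⁴ = S(1−α)/4 = 5.641 W m⁻² → T_e = 99.87 K.
Each opaque layer satisfies 2T_j⁴ = T_{j−1}⁴ + T_{j+1}⁴, giving T_k⁴ = (N+1−k)T_e⁴.
T_1 = (2)^(1/4)·99.87 = 118.8 K.

119 K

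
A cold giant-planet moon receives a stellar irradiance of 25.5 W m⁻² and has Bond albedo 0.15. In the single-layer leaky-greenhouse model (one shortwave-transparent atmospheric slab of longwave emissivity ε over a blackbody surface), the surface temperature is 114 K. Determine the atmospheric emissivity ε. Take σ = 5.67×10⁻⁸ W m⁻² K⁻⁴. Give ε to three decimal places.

0.868

Effective temperature: T_e = [S(1−α)/(4σ)]^(1/4) = 98.87 K.
Since (2−ε)/2 = (T_e/T_s)⁴ = 0.5658, ε = 0.8683.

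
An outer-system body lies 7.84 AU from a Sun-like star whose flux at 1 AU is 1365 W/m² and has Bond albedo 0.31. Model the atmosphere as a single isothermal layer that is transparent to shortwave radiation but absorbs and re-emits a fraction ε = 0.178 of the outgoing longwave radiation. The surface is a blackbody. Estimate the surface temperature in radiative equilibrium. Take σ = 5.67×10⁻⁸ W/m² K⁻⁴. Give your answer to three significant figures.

92.8 K

Flux at the orbit: S = 1365/(7.84)² = 22.21 W/m².
The planet radiates to space at T_e = [S(1−α)/(4σ)]^(1/4) = 90.66 K.
For a single slab of emissivity ε, T_s⁴ = 2T_e⁴/(2−ε); thus T_s = 90.66·(1.098)^(1/4) = 92.80 K.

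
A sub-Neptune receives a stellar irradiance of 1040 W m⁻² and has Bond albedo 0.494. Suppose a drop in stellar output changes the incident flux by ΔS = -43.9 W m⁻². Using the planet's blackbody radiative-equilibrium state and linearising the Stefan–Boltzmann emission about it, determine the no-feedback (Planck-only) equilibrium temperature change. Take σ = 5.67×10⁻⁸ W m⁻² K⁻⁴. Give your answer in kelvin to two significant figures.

The baseline emission temperature is T_e = 219.5 K.
Only a fraction (1−α) is absorbed and it's spread over 4πR², so ΔF = (1−α)ΔS/4 = -5.553 W m⁻².
The Planck feedback parameter is 4σT_e³ = 2.398 W m⁻²/K.
ΔT₀ = ΔF/λ_P = -5.553/2.398 = -2.32 K.

-2.3 K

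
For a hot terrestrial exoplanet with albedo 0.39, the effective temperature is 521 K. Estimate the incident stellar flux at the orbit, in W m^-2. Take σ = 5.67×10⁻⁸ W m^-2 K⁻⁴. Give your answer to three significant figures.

27400 W m^-2

Invert the energy balance for S: S = 4σT⁴/(1−α).
The emitted flux is σT⁴ = 4178 W m^-2.
So S = 4×4178/(1−0.39) = 27390 W m^-2.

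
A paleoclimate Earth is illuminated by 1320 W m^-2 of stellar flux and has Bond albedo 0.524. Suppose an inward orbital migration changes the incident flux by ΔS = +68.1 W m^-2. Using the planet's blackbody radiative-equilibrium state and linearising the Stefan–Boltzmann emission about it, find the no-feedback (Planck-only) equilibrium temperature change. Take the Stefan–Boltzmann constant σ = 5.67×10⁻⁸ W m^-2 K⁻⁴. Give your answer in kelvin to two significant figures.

3.0 K

Unperturbed T_e = [1320·(1−0.524)/(4σ)]^¼ = 229.4 K.
ΔF = Δ[S(1−α)]/4 = (1−0.524)·+68.1/4 = 8.104 W m^-2.
Planck response: λ_P = 4σT_e³ = 4·5.67×10⁻⁸·(229.4)³ = 2.739 W m^-2/K.
So ΔT₀ = 8.104/2.739 = 2.96 K.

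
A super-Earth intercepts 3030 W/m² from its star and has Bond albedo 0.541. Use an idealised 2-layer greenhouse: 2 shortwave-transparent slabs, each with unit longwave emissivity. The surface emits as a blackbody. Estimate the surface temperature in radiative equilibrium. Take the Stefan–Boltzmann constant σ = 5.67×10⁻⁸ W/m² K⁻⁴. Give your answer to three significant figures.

The effective emission temperature is T_e = [S(1−α)/(4σ)]^¼ = 279.8 K.
Layer-by-layer balance gives σT_s⁴ = (N+1)σT_e⁴, so T_s = 3^¼·279.8 = 368.3 K.

368 kelvin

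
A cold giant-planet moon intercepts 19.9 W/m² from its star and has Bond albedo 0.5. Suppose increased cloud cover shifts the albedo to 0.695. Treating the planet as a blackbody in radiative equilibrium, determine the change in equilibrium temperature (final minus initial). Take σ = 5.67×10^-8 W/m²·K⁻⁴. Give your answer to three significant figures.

Initial: T₁ = [S(1−0.5)/(4σ)]^(1/4) = 81.39 K.
After:  T₂ = [19.90·0.305/(4σ)]^(1/4) = 71.92 K.
Change: 71.92 − 81.39 = -9.461 K.

-9.46 K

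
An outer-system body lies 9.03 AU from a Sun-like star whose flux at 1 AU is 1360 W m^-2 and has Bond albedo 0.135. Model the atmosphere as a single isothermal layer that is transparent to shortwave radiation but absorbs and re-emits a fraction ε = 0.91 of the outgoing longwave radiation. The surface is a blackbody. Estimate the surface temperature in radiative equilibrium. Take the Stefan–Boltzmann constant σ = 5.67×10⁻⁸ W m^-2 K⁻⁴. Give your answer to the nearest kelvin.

104 K

By the inverse-square law, S = 1360/9.03² = 16.68 W m^-2.
Effective emission temperature (TOA balance): σT_e⁴ = S(1−α)/4 = 3.607 W m^-2 → T_e = 89.31 K.
The surface balance (absorbed SW + ε·downward IR = σT_s⁴) with T_a⁴ = T_s⁴/2 reduces to T_s = T_e·[2/(2−ε)]^¼ = 103.9 K.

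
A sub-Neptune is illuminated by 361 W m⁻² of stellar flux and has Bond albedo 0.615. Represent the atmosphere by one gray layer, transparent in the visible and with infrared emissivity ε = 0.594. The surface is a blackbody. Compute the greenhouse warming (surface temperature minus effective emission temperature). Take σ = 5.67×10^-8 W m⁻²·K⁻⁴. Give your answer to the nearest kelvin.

Effective emission temperature (TOA balance): σT_e⁴ = S(1−α)/4 = 34.75 W m⁻² → T_e = 157.3 K.
For a single slab of emissivity ε, T_s⁴ = 2T_e⁴/(2−ε); thus T_s = 157.3·(1.422)^(1/4) = 171.8 K.
Greenhouse warming: T_s − T_e = 14.49 K.

14 K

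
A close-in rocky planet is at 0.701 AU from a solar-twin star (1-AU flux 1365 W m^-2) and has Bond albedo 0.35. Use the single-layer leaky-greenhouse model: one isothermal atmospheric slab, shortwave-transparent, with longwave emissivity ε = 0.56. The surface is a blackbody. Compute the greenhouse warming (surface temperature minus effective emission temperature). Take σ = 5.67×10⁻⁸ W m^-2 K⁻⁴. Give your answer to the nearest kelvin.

26 K

Irradiance scales as 1/d², so S = 1365 W m^-2 × (1/0.701)² = 2778 W m^-2.
Effective emission temperature (TOA balance): σT_e⁴ = S(1−α)/4 = 451.4 W m^-2 → T_e = 298.7 K.
For a single slab of emissivity ε, T_s⁴ = 2T_e⁴/(2−ε); thus T_s = 298.7·(1.389)^(1/4) = 324.3 K.
T_s − T_e = 324.3 − 298.7 = 25.57 K.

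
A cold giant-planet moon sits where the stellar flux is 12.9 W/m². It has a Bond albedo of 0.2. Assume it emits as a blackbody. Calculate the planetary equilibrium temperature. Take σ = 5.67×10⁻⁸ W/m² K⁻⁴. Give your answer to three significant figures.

The planet absorbs (1−α)S over its disc πR² and re-emits over 4πR², so the mean absorbed flux is (1−0.2)·12.90/4 = 2.580 W/m².
In equilibrium σT⁴ equals this, so T = 82.13 K.

82.1 kelvin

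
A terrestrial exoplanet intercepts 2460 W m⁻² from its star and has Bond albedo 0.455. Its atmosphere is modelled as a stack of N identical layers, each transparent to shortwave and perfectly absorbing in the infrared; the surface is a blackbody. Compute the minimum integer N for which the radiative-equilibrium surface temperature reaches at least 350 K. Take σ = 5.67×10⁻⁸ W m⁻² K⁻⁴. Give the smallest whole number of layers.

2

Top-of-atmosphere balance: σT_e⁴ = S(1−α)/4 = 335.2 W m⁻² → T_e = 277.3 K.
Need (N+1)T_e⁴ ≥ T_s⁴, i.e. N+1 ≥ (350/277.3)⁴ = 2.539.
So N ≥ 1.539; the smallest integer is N = 2.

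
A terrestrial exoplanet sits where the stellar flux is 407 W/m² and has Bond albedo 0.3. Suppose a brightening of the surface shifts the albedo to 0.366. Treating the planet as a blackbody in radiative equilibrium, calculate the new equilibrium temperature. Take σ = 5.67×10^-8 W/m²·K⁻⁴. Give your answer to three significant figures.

T₂ = [S(1−α₂)/(4σ)]^(1/4) = [407.0·0.634/(4σ)]^(1/4) = 183.7 K.

184 kelvin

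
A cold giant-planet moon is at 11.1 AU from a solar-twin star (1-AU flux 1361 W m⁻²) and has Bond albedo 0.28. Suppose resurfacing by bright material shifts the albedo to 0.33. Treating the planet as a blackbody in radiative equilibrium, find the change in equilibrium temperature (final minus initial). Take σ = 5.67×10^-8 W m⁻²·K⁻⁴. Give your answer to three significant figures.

By the inverse-square law, S = 1361/11.1² = 11.05 W m⁻².
Before: T₁ = [11.05·0.72/(4σ)]^(1/4) = 76.95 K.
With α = 0.33, T₂ = 75.58 K.
Change: 75.58 − 76.95 = -1.372 K.

-1.37 K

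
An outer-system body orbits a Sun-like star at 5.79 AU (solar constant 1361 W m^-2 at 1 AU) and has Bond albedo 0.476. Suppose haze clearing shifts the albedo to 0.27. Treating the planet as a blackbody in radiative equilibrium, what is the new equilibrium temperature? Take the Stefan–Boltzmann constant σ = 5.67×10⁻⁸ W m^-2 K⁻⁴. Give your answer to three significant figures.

107 kelvin

Flux at the orbit: S = 1361/(5.79)² = 40.60 W m^-2.
New equilibrium: T₂ = [(1−0.27)·40.60/(4σ)]^(1/4) = 106.9 K.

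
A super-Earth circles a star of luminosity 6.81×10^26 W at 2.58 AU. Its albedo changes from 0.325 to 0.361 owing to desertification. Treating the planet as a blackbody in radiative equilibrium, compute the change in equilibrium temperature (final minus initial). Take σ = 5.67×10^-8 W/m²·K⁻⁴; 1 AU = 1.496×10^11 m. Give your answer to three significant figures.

Orbital distance: d = 2.58 AU = 3.860×10^11 m.
Spreading L over a sphere of radius d: S = 6.81×10^26/(4π·3.86×10^11²) = 363.8 W/m².
With α = 0.325, T₁ = 181.4 K.
With α = 0.361, T₂ = 178.9 K.
Change: 178.9 − 181.4 = -2.469 K.

-2.47 kelvin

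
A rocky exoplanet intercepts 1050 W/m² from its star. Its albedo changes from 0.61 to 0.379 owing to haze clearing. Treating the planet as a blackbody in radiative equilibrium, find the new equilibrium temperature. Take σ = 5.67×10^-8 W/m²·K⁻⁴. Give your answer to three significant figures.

New equilibrium: T₂ = [(1−0.379)·1050/(4σ)]^(1/4) = 231.6 K.

232 K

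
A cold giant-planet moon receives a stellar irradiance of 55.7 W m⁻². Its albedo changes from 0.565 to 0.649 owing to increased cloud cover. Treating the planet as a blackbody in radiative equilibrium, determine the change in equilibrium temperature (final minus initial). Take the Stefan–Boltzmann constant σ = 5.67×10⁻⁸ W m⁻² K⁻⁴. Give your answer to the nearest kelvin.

-5 K

With α = 0.565, T₁ = 101.7 K.
With α = 0.649, T₂ = 96.36 K.
Change: 96.36 − 101.7 = -5.310 K.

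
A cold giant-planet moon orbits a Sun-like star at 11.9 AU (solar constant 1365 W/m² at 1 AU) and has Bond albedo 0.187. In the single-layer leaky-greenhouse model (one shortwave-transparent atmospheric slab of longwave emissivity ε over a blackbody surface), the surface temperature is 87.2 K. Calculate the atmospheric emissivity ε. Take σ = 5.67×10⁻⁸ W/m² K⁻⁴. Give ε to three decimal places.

0.805

By the inverse-square law, S = 1365/11.9² = 9.639 W/m².
First, T_e = [9.639·(1−0.187)/(4σ)]^(1/4) = 76.67 K.
Inverting T_s⁴ = 2T_e⁴/(2−ε): (T_e/T_s)⁴ = 0.5976, so ε = 2(1 − 0.5976) = 0.8048.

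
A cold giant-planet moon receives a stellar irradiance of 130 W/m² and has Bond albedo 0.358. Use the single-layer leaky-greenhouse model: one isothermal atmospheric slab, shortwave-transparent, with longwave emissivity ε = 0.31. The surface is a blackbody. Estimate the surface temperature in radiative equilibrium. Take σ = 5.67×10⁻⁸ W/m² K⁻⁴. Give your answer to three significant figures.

Effective emission temperature (TOA balance): σT_e⁴ = S(1−α)/4 = 20.87 W/m² → T_e = 138.5 K.
For a single slab of emissivity ε, T_s⁴ = 2T_e⁴/(2−ε); thus T_s = 138.5·(1.183)^(1/4) = 144.5 K.

144 kelvin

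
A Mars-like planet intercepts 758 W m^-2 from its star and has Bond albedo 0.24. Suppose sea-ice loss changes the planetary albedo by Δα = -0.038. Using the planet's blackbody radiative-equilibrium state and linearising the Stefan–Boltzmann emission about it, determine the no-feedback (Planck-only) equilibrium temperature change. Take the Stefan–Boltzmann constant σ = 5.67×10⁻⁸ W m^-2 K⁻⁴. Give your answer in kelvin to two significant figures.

Unperturbed T_e = [758.0·(1−0.24)/(4σ)]^¼ = 224.5 K.
TOA radiative forcing: ΔF = −S·Δα/4 = −758.0·(-0.038)/4 = 7.201 W m^-2.
Planck response: λ_P = 4σT_e³ = 4·5.67×10⁻⁸·(224.5)³ = 2.566 W m^-2/K.
So ΔT₀ = 7.201/2.566 = 2.81 K.

2.8 kelvin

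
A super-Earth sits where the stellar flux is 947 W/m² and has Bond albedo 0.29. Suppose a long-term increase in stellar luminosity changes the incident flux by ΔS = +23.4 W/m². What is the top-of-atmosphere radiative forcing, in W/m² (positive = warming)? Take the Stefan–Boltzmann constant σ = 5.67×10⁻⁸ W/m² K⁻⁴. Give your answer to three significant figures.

4.15 W/m²

TOA radiative forcing: ΔF = (1−α)ΔS/4 = 0.71·(+23.4)/4 = 4.153 W/m².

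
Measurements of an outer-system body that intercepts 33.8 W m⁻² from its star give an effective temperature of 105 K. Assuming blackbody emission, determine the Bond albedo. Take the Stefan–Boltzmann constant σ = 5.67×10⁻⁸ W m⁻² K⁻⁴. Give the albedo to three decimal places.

From σT⁴ = S(1−α)/4 we invert for α: 1−α = 4σT⁴/S.
σT⁴ = 6.892 W m⁻², so 4σT⁴ = 27.57 W m⁻².
1−α = 27.57/33.80 = 0.8156, so α = 0.1844.

0.184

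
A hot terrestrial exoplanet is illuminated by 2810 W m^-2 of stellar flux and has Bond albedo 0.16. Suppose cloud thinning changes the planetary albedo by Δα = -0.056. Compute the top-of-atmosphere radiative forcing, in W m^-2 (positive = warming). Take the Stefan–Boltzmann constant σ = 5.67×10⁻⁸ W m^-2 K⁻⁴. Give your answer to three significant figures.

39.3 W m^-2

The change in absorbed flux is Δ[S(1−α)/4] = −SΔα/4 = 39.34 W m^-2.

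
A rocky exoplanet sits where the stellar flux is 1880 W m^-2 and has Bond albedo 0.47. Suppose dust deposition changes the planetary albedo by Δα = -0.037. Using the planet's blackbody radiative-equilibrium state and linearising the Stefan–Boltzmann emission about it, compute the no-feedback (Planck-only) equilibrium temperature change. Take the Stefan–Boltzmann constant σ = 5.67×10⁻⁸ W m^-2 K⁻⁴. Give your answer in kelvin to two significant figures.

Unperturbed T_e = [1880·(1−0.47)/(4σ)]^¼ = 257.5 K.
TOA radiative forcing: ΔF = −S·Δα/4 = −1880·(-0.037)/4 = 17.39 W m^-2.
The Planck feedback parameter is 4σT_e³ = 3.870 W m^-2/K.
Hence the no-feedback warming is ΔF/(4σT_e³) = 4.49 K.

4.5 K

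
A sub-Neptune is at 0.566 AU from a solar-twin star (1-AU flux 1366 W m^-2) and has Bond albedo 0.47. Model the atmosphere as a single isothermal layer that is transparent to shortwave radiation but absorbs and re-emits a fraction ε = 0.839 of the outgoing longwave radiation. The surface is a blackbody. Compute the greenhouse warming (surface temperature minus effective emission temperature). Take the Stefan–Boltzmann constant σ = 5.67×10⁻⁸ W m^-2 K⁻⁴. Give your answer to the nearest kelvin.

46 kelvin

Irradiance scales as 1/d², so S = 1366 W m^-2 × (1/0.566)² = 4264 W m^-2.
Effective emission temperature (TOA balance): σT_e⁴ = S(1−α)/4 = 565.0 W m^-2 → T_e = 315.9 K.
For a single slab of emissivity ε, T_s⁴ = 2T_e⁴/(2−ε); thus T_s = 315.9·(1.723)^(1/4) = 362.0 K.
T_s − T_e = 362.0 − 315.9 = 46.02 K.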